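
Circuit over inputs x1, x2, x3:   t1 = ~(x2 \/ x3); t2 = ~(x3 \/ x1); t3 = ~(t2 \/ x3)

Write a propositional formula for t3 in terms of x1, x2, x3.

~((~(x3 \/ x1)) \/ x3)

t2 = ~(x3 \/ x1)
t3 = ~(t2 \/ x3) = ~((~(x3 \/ x1)) \/ x3)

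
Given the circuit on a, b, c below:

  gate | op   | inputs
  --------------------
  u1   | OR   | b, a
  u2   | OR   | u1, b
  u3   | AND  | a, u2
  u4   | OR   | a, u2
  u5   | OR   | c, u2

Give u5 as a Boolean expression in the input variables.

u1 = b OR a
u2 = u1 OR b = (b OR a) OR b
u5 = c OR u2 = c OR ((b OR a) OR b)

c OR ((b OR a) OR b)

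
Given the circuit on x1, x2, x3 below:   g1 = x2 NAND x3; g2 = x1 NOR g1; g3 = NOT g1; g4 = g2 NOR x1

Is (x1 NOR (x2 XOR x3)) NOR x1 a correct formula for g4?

g1 = x2 NAND x3
g2 = x1 NOR g1 = x1 NOR (x2 NAND x3)
g4 = g2 NOR x1 = (x1 NOR (x2 NAND x3)) NOR x1
At x1=0, x2=0, x3=0: circuit gives 1, formula gives 0.

No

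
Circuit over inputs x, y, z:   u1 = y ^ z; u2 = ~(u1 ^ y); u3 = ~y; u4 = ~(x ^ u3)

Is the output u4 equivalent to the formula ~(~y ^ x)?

u3 = ~y
u4 = ~(x ^ u3) = ~(x ^ ~y)
At x=0, y=0, z=0: circuit gives 0, formula gives 0.
At x=0, y=1, z=0: circuit gives 1, formula gives 1.
Agrees on all 8 inputs.

Yes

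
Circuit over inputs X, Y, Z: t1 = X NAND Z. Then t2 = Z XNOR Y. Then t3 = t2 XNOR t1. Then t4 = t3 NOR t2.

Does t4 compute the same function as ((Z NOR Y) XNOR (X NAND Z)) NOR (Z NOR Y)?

No

t1 = X NAND Z
t2 = Z XNOR Y
t3 = t2 XNOR t1 = (Z XNOR Y) XNOR (X NAND Z)
t4 = t3 NOR t2 = ((Z XNOR Y) XNOR (X NAND Z)) NOR (Z XNOR Y)
At X=0, Y=1, Z=1: circuit gives 0, formula gives 1.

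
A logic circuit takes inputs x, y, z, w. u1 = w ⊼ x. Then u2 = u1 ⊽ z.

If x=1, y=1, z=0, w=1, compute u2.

1

u1 = 1 ⊼ 1 = 0
u2 = 0 ⊽ 0 = 1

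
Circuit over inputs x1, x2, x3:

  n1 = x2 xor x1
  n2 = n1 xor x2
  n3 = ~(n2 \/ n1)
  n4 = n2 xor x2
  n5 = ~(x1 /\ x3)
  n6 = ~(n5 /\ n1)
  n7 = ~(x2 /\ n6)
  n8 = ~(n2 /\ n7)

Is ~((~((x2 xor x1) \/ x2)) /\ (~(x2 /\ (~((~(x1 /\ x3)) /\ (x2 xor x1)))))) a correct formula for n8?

n1 = x2 xor x1
n2 = n1 xor x2 = (x2 xor x1) xor x2
n5 = ~(x1 /\ x3)
n6 = ~(n5 /\ n1) = ~((~(x1 /\ x3)) /\ (x2 xor x1))
n7 = ~(x2 /\ n6) = ~(x2 /\ (~((~(x1 /\ x3)) /\ (x2 xor x1))))
n8 = ~(n2 /\ n7) = ~(((x2 xor x1) xor x2) /\ (~(x2 /\ (~((~(x1 /\ x3)) /\ (x2 xor x1))))))
At x1=0, x2=0, x3=0: circuit gives 1, formula gives 0.

No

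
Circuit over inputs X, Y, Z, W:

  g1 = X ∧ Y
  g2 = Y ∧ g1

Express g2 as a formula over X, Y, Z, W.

g1 = X ∧ Y
g2 = Y ∧ g1 = Y ∧ (X ∧ Y)

Y ∧ (X ∧ Y)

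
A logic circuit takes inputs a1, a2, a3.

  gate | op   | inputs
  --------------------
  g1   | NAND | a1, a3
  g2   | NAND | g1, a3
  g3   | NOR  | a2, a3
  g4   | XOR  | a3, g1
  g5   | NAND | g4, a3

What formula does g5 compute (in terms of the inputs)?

(a3 XOR (a1 NAND a3)) NAND a3

g1 = a1 NAND a3
g4 = a3 XOR g1 = a3 XOR (a1 NAND a3)
g5 = g4 NAND a3 = (a3 XOR (a1 NAND a3)) NAND a3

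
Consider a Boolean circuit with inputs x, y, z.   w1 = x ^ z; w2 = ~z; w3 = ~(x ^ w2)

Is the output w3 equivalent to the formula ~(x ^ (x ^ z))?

w2 = ~z
w3 = ~(x ^ w2) = ~(x ^ ~z)
At x=0, y=0, z=0: circuit gives 0, formula gives 1.

No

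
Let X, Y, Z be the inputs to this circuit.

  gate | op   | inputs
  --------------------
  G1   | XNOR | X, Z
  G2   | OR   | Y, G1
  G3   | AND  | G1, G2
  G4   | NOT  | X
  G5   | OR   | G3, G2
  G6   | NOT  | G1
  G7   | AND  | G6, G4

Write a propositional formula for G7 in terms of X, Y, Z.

G1 = X XNOR Z
G4 = NOT X
G6 = NOT G1 = NOT (X XNOR Z)
G7 = G6 AND G4 = NOT (X XNOR Z) AND NOT X

NOT (X XNOR Z) AND NOT X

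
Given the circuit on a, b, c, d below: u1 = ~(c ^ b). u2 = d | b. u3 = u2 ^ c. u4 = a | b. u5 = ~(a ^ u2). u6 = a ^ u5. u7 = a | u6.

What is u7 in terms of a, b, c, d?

a | (a ^ (~(a ^ (d | b))))

u2 = d | b
u5 = ~(a ^ u2) = ~(a ^ (d | b))
u6 = a ^ u5 = a ^ (~(a ^ (d | b)))
u7 = a | u6 = a | (a ^ (~(a ^ (d | b))))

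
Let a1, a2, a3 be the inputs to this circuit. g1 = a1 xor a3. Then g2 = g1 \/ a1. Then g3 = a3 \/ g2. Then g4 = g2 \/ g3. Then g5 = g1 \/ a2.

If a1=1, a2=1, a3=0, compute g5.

1

g1 = 1 xor 0 = 1
g5 = 1 \/ 1 = 1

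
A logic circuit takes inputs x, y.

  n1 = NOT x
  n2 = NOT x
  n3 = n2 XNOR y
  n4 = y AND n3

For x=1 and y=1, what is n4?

n2 = NOT 1 = 0
n3 = 0 XNOR 1 = 0
n4 = 1 AND 0 = 0

0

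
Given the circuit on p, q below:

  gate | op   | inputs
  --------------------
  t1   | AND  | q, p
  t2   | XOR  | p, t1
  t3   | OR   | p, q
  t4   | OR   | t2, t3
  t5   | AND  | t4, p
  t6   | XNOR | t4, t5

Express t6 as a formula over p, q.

t1 = q AND p
t2 = p XOR t1 = p XOR (q AND p)
t3 = p OR q
t4 = t2 OR t3 = (p XOR (q AND p)) OR (p OR q)
t5 = t4 AND p = ((p XOR (q AND p)) OR (p OR q)) AND p
t6 = t4 XNOR t5 = ((p XOR (q AND p)) OR (p OR q)) XNOR (((p XOR (q AND p)) OR (p OR q)) AND p)

((p XOR (q AND p)) OR (p OR q)) XNOR (((p XOR (q AND p)) OR (p OR q)) AND p)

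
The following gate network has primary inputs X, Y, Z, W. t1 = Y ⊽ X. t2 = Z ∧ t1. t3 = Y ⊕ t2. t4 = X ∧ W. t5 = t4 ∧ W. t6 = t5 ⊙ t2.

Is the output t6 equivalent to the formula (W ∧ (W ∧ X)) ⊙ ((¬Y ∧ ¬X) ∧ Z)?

Yes

t1 = Y ⊽ X
t2 = Z ∧ t1 = Z ∧ (Y ⊽ X)
t4 = X ∧ W
t5 = t4 ∧ W = (X ∧ W) ∧ W
t6 = t5 ⊙ t2 = ((X ∧ W) ∧ W) ⊙ (Z ∧ (Y ⊽ X))
At X=0, Y=0, Z=1, W=0: circuit gives 0, formula gives 0.
At X=0, Y=0, Z=0, W=0: circuit gives 1, formula gives 1.
Agrees on all 16 inputs.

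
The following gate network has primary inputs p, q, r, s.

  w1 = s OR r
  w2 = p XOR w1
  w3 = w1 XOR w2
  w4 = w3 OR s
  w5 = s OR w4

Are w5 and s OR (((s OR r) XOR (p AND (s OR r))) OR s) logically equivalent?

w1 = s OR r
w2 = p XOR w1 = p XOR (s OR r)
w3 = w1 XOR w2 = (s OR r) XOR (p XOR (s OR r))
w4 = w3 OR s = ((s OR r) XOR (p XOR (s OR r))) OR s
w5 = s OR w4 = s OR (((s OR r) XOR (p XOR (s OR r))) OR s)
At p=0, q=0, r=1, s=0: circuit gives 0, formula gives 1.

No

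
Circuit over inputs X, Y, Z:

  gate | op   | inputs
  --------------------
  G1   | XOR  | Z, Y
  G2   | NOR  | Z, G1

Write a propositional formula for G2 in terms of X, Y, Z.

Z NOR (Z XOR Y)

G1 = Z XOR Y
G2 = Z NOR G1 = Z NOR (Z XOR Y)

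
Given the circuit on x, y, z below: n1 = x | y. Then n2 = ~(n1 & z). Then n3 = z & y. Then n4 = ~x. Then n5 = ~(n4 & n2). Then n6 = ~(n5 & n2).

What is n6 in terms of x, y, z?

n1 = x | y
n2 = ~(n1 & z) = ~((x | y) & z)
n4 = ~x
n5 = ~(n4 & n2) = ~(~x & (~((x | y) & z)))
n6 = ~(n5 & n2) = ~((~(~x & (~((x | y) & z)))) & (~((x | y) & z)))

~((~(~x & (~((x | y) & z)))) & (~((x | y) & z)))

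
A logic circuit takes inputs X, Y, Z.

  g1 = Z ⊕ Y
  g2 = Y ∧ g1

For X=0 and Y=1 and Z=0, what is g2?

1

g1 = 0 ⊕ 1 = 1
g2 = 1 ∧ 1 = 1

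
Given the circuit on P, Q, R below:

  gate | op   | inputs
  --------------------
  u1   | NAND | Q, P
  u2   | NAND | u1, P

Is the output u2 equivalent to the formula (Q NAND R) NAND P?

No

u1 = Q NAND P
u2 = u1 NAND P = (Q NAND P) NAND P
At P=1, Q=1, R=0: circuit gives 1, formula gives 0.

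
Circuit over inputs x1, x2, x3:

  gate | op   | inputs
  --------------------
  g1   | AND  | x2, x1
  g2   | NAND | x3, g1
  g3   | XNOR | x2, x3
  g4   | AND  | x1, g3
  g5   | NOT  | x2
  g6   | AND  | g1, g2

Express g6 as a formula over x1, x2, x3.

(x2 AND x1) AND (x3 NAND (x2 AND x1))

g1 = x2 AND x1
g2 = x3 NAND g1 = x3 NAND (x2 AND x1)
g6 = g1 AND g2 = (x2 AND x1) AND (x3 NAND (x2 AND x1))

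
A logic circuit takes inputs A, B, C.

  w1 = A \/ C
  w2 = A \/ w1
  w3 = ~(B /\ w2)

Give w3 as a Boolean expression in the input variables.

w1 = A \/ C
w2 = A \/ w1 = A \/ (A \/ C)
w3 = ~(B /\ w2) = ~(B /\ (A \/ (A \/ C)))

~(B /\ (A \/ (A \/ C)))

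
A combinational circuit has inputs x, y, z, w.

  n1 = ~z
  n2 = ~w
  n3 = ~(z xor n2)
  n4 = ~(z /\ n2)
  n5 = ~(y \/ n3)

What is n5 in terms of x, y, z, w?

~(y \/ (~(z xor ~w)))

n2 = ~w
n3 = ~(z xor n2) = ~(z xor ~w)
n5 = ~(y \/ n3) = ~(y \/ (~(z xor ~w)))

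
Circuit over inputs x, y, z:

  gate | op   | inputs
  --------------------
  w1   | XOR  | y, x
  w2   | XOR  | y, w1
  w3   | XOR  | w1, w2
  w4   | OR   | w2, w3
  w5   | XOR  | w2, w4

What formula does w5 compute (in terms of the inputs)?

(y XOR (y XOR x)) XOR ((y XOR (y XOR x)) OR ((y XOR x) XOR (y XOR (y XOR x))))

w1 = y XOR x
w2 = y XOR w1 = y XOR (y XOR x)
w3 = w1 XOR w2 = (y XOR x) XOR (y XOR (y XOR x))
w4 = w2 OR w3 = (y XOR (y XOR x)) OR ((y XOR x) XOR (y XOR (y XOR x)))
w5 = w2 XOR w4 = (y XOR (y XOR x)) XOR ((y XOR (y XOR x)) OR ((y XOR x) XOR (y XOR (y XOR x))))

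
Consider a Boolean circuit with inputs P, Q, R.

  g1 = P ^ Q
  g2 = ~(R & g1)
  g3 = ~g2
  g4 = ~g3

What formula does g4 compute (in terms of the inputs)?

~~(~(R & (P ^ Q)))

g1 = P ^ Q
g2 = ~(R & g1) = ~(R & (P ^ Q))
g3 = ~g2 = ~(~(R & (P ^ Q)))
g4 = ~g3 = ~~(~(R & (P ^ Q)))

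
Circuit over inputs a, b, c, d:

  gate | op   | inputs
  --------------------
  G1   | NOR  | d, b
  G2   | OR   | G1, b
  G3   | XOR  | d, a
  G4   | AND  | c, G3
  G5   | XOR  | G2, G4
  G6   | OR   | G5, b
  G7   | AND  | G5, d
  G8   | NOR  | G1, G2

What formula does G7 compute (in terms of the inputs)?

(((d NOR b) OR b) XOR (c AND (d XOR a))) AND d

G1 = d NOR b
G2 = G1 OR b = (d NOR b) OR b
G3 = d XOR a
G4 = c AND G3 = c AND (d XOR a)
G5 = G2 XOR G4 = ((d NOR b) OR b) XOR (c AND (d XOR a))
G7 = G5 AND d = (((d NOR b) OR b) XOR (c AND (d XOR a))) AND d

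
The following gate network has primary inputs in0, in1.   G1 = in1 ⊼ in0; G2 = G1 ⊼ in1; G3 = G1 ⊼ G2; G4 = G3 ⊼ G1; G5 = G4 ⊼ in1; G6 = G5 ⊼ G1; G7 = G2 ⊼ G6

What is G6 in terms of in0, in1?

((((in1 ⊼ in0) ⊼ ((in1 ⊼ in0) ⊼ in1)) ⊼ (in1 ⊼ in0)) ⊼ in1) ⊼ (in1 ⊼ in0)

G1 = in1 ⊼ in0
G2 = G1 ⊼ in1 = (in1 ⊼ in0) ⊼ in1
G3 = G1 ⊼ G2 = (in1 ⊼ in0) ⊼ ((in1 ⊼ in0) ⊼ in1)
G4 = G3 ⊼ G1 = ((in1 ⊼ in0) ⊼ ((in1 ⊼ in0) ⊼ in1)) ⊼ (in1 ⊼ in0)
G5 = G4 ⊼ in1 = (((in1 ⊼ in0) ⊼ ((in1 ⊼ in0) ⊼ in1)) ⊼ (in1 ⊼ in0)) ⊼ in1
G6 = G5 ⊼ G1 = ((((in1 ⊼ in0) ⊼ ((in1 ⊼ in0) ⊼ in1)) ⊼ (in1 ⊼ in0)) ⊼ in1) ⊼ (in1 ⊼ in0)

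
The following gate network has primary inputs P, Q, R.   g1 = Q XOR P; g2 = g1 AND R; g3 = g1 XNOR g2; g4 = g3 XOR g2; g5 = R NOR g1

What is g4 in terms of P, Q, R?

g1 = Q XOR P
g2 = g1 AND R = (Q XOR P) AND R
g3 = g1 XNOR g2 = (Q XOR P) XNOR ((Q XOR P) AND R)
g4 = g3 XOR g2 = ((Q XOR P) XNOR ((Q XOR P) AND R)) XOR ((Q XOR P) AND R)

((Q XOR P) XNOR ((Q XOR P) AND R)) XOR ((Q XOR P) AND R)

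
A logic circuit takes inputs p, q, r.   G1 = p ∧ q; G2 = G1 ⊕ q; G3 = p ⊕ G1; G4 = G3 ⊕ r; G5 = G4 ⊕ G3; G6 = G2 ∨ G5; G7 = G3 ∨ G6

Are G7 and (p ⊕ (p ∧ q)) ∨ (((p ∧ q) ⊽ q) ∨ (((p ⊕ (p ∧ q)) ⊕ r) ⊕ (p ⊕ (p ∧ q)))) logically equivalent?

G1 = p ∧ q
G2 = G1 ⊕ q = (p ∧ q) ⊕ q
G3 = p ⊕ G1 = p ⊕ (p ∧ q)
G4 = G3 ⊕ r = (p ⊕ (p ∧ q)) ⊕ r
G5 = G4 ⊕ G3 = ((p ⊕ (p ∧ q)) ⊕ r) ⊕ (p ⊕ (p ∧ q))
G6 = G2 ∨ G5 = ((p ∧ q) ⊕ q) ∨ (((p ⊕ (p ∧ q)) ⊕ r) ⊕ (p ⊕ (p ∧ q)))
G7 = G3 ∨ G6 = (p ⊕ (p ∧ q)) ∨ (((p ∧ q) ⊕ q) ∨ (((p ⊕ (p ∧ q)) ⊕ r) ⊕ (p ⊕ (p ∧ q))))
At p=0, q=0, r=0: circuit gives 0, formula gives 1.

No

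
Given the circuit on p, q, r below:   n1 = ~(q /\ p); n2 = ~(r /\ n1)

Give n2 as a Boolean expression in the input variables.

~(r /\ (~(q /\ p)))

n1 = ~(q /\ p)
n2 = ~(r /\ n1) = ~(r /\ (~(q /\ p)))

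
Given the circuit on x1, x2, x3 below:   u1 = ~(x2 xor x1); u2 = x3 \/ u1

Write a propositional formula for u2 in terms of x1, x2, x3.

u1 = ~(x2 xor x1)
u2 = x3 \/ u1 = x3 \/ (~(x2 xor x1))

x3 \/ (~(x2 xor x1))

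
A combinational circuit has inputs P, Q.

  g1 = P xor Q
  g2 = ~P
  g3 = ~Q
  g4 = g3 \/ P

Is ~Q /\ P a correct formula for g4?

g3 = ~Q
g4 = g3 \/ P = ~Q \/ P
At P=0, Q=0: circuit gives 1, formula gives 0.

No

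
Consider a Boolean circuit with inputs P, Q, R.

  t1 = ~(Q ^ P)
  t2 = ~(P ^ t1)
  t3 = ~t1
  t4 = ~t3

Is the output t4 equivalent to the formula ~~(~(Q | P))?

t1 = ~(Q ^ P)
t3 = ~t1 = ~(~(Q ^ P))
t4 = ~t3 = ~~(~(Q ^ P))
At P=1, Q=1, R=0: circuit gives 1, formula gives 0.

No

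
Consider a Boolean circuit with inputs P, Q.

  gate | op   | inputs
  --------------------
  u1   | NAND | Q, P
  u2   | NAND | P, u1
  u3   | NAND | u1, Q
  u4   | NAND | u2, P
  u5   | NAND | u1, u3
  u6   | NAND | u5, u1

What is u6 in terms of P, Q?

u1 = Q NAND P
u3 = u1 NAND Q = (Q NAND P) NAND Q
u5 = u1 NAND u3 = (Q NAND P) NAND ((Q NAND P) NAND Q)
u6 = u5 NAND u1 = ((Q NAND P) NAND ((Q NAND P) NAND Q)) NAND (Q NAND P)

((Q NAND P) NAND ((Q NAND P) NAND Q)) NAND (Q NAND P)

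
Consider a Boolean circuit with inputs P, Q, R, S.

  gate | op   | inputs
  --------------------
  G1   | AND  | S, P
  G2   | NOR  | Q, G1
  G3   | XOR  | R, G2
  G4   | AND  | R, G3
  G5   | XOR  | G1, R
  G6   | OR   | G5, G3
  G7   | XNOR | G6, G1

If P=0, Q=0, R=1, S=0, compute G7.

0

G1 = 0 AND 0 = 0
G2 = 0 NOR 0 = 1
G3 = 1 XOR 1 = 0
G5 = 0 XOR 1 = 1
G6 = 1 OR 0 = 1
G7 = 1 XNOR 0 = 0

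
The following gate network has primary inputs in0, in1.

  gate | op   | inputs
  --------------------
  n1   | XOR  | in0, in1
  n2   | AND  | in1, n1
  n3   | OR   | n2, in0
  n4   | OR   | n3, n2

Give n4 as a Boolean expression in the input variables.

n1 = in0 XOR in1
n2 = in1 AND n1 = in1 AND (in0 XOR in1)
n3 = n2 OR in0 = (in1 AND (in0 XOR in1)) OR in0
n4 = n3 OR n2 = ((in1 AND (in0 XOR in1)) OR in0) OR (in1 AND (in0 XOR in1))

((in1 AND (in0 XOR in1)) OR in0) OR (in1 AND (in0 XOR in1))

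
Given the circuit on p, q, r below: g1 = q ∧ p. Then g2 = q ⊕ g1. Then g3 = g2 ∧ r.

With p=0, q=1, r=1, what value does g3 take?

g1 = 1 ∧ 0 = 0
g2 = 1 ⊕ 0 = 1
g3 = 1 ∧ 1 = 1

1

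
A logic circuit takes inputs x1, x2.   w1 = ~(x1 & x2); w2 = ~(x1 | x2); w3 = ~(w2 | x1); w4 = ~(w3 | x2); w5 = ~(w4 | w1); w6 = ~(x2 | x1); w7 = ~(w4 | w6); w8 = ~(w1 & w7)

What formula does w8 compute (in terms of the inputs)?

w1 = ~(x1 & x2)
w2 = ~(x1 | x2)
w3 = ~(w2 | x1) = ~((~(x1 | x2)) | x1)
w4 = ~(w3 | x2) = ~((~((~(x1 | x2)) | x1)) | x2)
w6 = ~(x2 | x1)
w7 = ~(w4 | w6) = ~((~((~((~(x1 | x2)) | x1)) | x2)) | (~(x2 | x1)))
w8 = ~(w1 & w7) = ~((~(x1 & x2)) & (~((~((~((~(x1 | x2)) | x1)) | x2)) | (~(x2 | x1)))))

~((~(x1 & x2)) & (~((~((~((~(x1 | x2)) | x1)) | x2)) | (~(x2 | x1)))))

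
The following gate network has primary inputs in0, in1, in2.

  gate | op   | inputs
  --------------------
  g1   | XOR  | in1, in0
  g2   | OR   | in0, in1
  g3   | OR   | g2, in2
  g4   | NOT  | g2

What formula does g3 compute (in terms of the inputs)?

(in0 OR in1) OR in2

g2 = in0 OR in1
g3 = g2 OR in2 = (in0 OR in1) OR in2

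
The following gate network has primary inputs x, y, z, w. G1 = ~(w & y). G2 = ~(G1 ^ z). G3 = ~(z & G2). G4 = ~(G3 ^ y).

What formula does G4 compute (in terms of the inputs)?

G1 = ~(w & y)
G2 = ~(G1 ^ z) = ~((~(w & y)) ^ z)
G3 = ~(z & G2) = ~(z & (~((~(w & y)) ^ z)))
G4 = ~(G3 ^ y) = ~((~(z & (~((~(w & y)) ^ z)))) ^ y)

~((~(z & (~((~(w & y)) ^ z)))) ^ y)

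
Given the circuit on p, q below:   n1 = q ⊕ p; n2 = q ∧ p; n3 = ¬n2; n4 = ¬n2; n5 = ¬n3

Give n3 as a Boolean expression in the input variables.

n2 = q ∧ p
n3 = ¬n2 = ¬(q ∧ p)

¬(q ∧ p)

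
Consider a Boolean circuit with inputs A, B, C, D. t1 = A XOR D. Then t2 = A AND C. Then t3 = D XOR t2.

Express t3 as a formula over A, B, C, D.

D XOR (A AND C)

t2 = A AND C
t3 = D XOR t2 = D XOR (A AND C)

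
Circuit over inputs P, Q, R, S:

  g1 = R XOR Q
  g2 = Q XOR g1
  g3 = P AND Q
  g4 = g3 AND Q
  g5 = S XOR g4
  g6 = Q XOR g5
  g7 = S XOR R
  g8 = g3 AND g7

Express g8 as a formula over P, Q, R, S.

g3 = P AND Q
g7 = S XOR R
g8 = g3 AND g7 = (P AND Q) AND (S XOR R)

(P AND Q) AND (S XOR R)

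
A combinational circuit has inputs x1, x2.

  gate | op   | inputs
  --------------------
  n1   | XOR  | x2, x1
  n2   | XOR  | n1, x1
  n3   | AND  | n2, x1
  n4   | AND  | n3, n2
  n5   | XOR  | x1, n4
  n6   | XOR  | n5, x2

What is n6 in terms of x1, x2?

n1 = x2 XOR x1
n2 = n1 XOR x1 = (x2 XOR x1) XOR x1
n3 = n2 AND x1 = ((x2 XOR x1) XOR x1) AND x1
n4 = n3 AND n2 = (((x2 XOR x1) XOR x1) AND x1) AND ((x2 XOR x1) XOR x1)
n5 = x1 XOR n4 = x1 XOR ((((x2 XOR x1) XOR x1) AND x1) AND ((x2 XOR x1) XOR x1))
n6 = n5 XOR x2 = (x1 XOR ((((x2 XOR x1) XOR x1) AND x1) AND ((x2 XOR x1) XOR x1))) XOR x2

(x1 XOR ((((x2 XOR x1) XOR x1) AND x1) AND ((x2 XOR x1) XOR x1))) XOR x2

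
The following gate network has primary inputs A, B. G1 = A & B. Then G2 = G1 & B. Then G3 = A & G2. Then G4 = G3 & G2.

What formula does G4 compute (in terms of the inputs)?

(A & ((A & B) & B)) & ((A & B) & B)

G1 = A & B
G2 = G1 & B = (A & B) & B
G3 = A & G2 = A & ((A & B) & B)
G4 = G3 & G2 = (A & ((A & B) & B)) & ((A & B) & B)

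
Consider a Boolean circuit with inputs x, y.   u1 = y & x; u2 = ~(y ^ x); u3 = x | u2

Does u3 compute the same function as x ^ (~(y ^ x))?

u2 = ~(y ^ x)
u3 = x | u2 = x | (~(y ^ x))
At x=1, y=1: circuit gives 1, formula gives 0.

No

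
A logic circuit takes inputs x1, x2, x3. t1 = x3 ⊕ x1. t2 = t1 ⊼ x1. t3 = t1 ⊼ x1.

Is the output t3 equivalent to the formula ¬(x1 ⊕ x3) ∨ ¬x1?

t1 = x3 ⊕ x1
t3 = t1 ⊼ x1 = (x3 ⊕ x1) ⊼ x1
At x1=1, x2=0, x3=0: circuit gives 0, formula gives 0.
At x1=0, x2=0, x3=0: circuit gives 1, formula gives 1.
Agrees on all 8 inputs.

Yes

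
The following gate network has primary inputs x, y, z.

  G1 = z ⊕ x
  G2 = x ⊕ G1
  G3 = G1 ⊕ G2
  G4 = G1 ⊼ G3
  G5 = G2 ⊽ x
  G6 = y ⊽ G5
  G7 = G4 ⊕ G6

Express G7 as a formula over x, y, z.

G1 = z ⊕ x
G2 = x ⊕ G1 = x ⊕ (z ⊕ x)
G3 = G1 ⊕ G2 = (z ⊕ x) ⊕ (x ⊕ (z ⊕ x))
G4 = G1 ⊼ G3 = (z ⊕ x) ⊼ ((z ⊕ x) ⊕ (x ⊕ (z ⊕ x)))
G5 = G2 ⊽ x = (x ⊕ (z ⊕ x)) ⊽ x
G6 = y ⊽ G5 = y ⊽ ((x ⊕ (z ⊕ x)) ⊽ x)
G7 = G4 ⊕ G6 = ((z ⊕ x) ⊼ ((z ⊕ x) ⊕ (x ⊕ (z ⊕ x)))) ⊕ (y ⊽ ((x ⊕ (z ⊕ x)) ⊽ x))

((z ⊕ x) ⊼ ((z ⊕ x) ⊕ (x ⊕ (z ⊕ x)))) ⊕ (y ⊽ ((x ⊕ (z ⊕ x)) ⊽ x))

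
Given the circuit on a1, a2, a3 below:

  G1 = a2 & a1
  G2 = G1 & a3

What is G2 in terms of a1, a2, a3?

G1 = a2 & a1
G2 = G1 & a3 = (a2 & a1) & a3

(a2 & a1) & a3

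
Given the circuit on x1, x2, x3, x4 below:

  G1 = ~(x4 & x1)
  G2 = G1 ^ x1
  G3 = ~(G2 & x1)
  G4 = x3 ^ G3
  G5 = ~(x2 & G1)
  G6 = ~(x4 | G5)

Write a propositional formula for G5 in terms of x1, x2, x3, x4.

G1 = ~(x4 & x1)
G5 = ~(x2 & G1) = ~(x2 & (~(x4 & x1)))

~(x2 & (~(x4 & x1)))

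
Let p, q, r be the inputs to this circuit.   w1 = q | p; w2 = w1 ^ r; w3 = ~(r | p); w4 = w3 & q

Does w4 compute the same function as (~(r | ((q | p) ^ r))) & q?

w3 = ~(r | p)
w4 = w3 & q = (~(r | p)) & q
At p=0, q=1, r=0: circuit gives 1, formula gives 0.

No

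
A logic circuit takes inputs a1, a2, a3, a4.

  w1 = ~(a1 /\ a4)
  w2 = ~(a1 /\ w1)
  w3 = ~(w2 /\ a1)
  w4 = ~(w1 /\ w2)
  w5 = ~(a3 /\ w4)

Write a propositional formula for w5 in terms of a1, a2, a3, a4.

~(a3 /\ (~((~(a1 /\ a4)) /\ (~(a1 /\ (~(a1 /\ a4)))))))

w1 = ~(a1 /\ a4)
w2 = ~(a1 /\ w1) = ~(a1 /\ (~(a1 /\ a4)))
w4 = ~(w1 /\ w2) = ~((~(a1 /\ a4)) /\ (~(a1 /\ (~(a1 /\ a4)))))
w5 = ~(a3 /\ w4) = ~(a3 /\ (~((~(a1 /\ a4)) /\ (~(a1 /\ (~(a1 /\ a4)))))))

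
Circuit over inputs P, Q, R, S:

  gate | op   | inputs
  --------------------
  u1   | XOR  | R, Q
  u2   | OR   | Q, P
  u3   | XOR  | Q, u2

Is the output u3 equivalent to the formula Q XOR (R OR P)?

No

u2 = Q OR P
u3 = Q XOR u2 = Q XOR (Q OR P)
At P=0, Q=0, R=1, S=0: circuit gives 0, formula gives 1.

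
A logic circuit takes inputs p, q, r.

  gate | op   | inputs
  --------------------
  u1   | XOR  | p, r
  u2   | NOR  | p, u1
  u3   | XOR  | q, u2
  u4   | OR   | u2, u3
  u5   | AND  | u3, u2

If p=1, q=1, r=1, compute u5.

0

u1 = 1 XOR 1 = 0
u2 = 1 NOR 0 = 0
u3 = 1 XOR 0 = 1
u5 = 1 AND 0 = 0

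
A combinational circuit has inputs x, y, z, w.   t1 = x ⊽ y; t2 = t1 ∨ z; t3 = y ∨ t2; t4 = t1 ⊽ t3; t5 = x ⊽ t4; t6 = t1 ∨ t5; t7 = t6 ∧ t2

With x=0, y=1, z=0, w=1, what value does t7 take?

t1 = 0 ⊽ 1 = 0
t2 = 0 ∨ 0 = 0
t3 = 1 ∨ 0 = 1
t4 = 0 ⊽ 1 = 0
t5 = 0 ⊽ 0 = 1
t6 = 0 ∨ 1 = 1
t7 = 1 ∧ 0 = 0

0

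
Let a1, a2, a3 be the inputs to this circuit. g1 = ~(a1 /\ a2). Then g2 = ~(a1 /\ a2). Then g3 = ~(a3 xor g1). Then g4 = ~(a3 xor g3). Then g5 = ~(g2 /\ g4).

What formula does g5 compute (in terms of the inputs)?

g1 = ~(a1 /\ a2)
g2 = ~(a1 /\ a2)
g3 = ~(a3 xor g1) = ~(a3 xor (~(a1 /\ a2)))
g4 = ~(a3 xor g3) = ~(a3 xor (~(a3 xor (~(a1 /\ a2)))))
g5 = ~(g2 /\ g4) = ~((~(a1 /\ a2)) /\ (~(a3 xor (~(a3 xor (~(a1 /\ a2)))))))

~((~(a1 /\ a2)) /\ (~(a3 xor (~(a3 xor (~(a1 /\ a2)))))))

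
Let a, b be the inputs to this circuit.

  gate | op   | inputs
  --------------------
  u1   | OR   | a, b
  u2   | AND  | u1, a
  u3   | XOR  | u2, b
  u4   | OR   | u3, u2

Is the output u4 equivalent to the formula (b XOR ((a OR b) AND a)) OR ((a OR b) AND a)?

Yes

u1 = a OR b
u2 = u1 AND a = (a OR b) AND a
u3 = u2 XOR b = ((a OR b) AND a) XOR b
u4 = u3 OR u2 = (((a OR b) AND a) XOR b) OR ((a OR b) AND a)
At a=0, b=0: circuit gives 0, formula gives 0.
At a=0, b=1: circuit gives 1, formula gives 1.
Agrees on all 4 inputs.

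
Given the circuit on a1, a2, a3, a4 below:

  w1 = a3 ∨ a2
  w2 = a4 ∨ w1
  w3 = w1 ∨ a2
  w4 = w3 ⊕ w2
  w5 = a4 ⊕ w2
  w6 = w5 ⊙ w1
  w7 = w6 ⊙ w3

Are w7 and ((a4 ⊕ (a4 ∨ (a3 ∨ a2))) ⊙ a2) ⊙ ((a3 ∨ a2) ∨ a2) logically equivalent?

No

w1 = a3 ∨ a2
w2 = a4 ∨ w1 = a4 ∨ (a3 ∨ a2)
w3 = w1 ∨ a2 = (a3 ∨ a2) ∨ a2
w5 = a4 ⊕ w2 = a4 ⊕ (a4 ∨ (a3 ∨ a2))
w6 = w5 ⊙ w1 = (a4 ⊕ (a4 ∨ (a3 ∨ a2))) ⊙ (a3 ∨ a2)
w7 = w6 ⊙ w3 = ((a4 ⊕ (a4 ∨ (a3 ∨ a2))) ⊙ (a3 ∨ a2)) ⊙ ((a3 ∨ a2) ∨ a2)
At a1=0, a2=0, a3=1, a4=0: circuit gives 1, formula gives 0.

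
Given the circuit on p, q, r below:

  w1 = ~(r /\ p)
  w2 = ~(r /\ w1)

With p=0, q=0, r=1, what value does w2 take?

w1 = ~(1 /\ 0) = 1
w2 = ~(1 /\ 1) = 0

0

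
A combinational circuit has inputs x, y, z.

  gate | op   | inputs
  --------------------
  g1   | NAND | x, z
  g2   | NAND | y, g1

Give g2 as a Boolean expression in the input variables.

g1 = x NAND z
g2 = y NAND g1 = y NAND (x NAND z)

y NAND (x NAND z)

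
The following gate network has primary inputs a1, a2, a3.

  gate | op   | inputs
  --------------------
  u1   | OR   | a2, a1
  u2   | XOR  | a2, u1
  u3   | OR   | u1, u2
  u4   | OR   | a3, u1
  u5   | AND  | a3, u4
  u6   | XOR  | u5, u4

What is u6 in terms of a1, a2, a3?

(a3 AND (a3 OR (a2 OR a1))) XOR (a3 OR (a2 OR a1))

u1 = a2 OR a1
u4 = a3 OR u1 = a3 OR (a2 OR a1)
u5 = a3 AND u4 = a3 AND (a3 OR (a2 OR a1))
u6 = u5 XOR u4 = (a3 AND (a3 OR (a2 OR a1))) XOR (a3 OR (a2 OR a1))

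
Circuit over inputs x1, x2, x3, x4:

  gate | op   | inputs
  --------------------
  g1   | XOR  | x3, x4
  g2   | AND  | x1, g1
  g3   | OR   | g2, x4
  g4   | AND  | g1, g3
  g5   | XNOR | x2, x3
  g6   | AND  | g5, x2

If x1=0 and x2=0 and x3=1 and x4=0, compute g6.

g5 = 0 XNOR 1 = 0
g6 = 0 AND 0 = 0

0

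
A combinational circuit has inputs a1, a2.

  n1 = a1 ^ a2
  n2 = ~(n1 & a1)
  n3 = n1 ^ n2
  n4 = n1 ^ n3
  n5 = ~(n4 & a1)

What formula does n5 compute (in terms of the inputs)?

n1 = a1 ^ a2
n2 = ~(n1 & a1) = ~((a1 ^ a2) & a1)
n3 = n1 ^ n2 = (a1 ^ a2) ^ (~((a1 ^ a2) & a1))
n4 = n1 ^ n3 = (a1 ^ a2) ^ ((a1 ^ a2) ^ (~((a1 ^ a2) & a1)))
n5 = ~(n4 & a1) = ~(((a1 ^ a2) ^ ((a1 ^ a2) ^ (~((a1 ^ a2) & a1)))) & a1)

~(((a1 ^ a2) ^ ((a1 ^ a2) ^ (~((a1 ^ a2) & a1)))) & a1)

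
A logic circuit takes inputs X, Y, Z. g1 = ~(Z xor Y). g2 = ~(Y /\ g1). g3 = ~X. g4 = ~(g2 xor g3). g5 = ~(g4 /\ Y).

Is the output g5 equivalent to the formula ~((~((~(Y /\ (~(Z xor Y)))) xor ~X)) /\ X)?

No

g1 = ~(Z xor Y)
g2 = ~(Y /\ g1) = ~(Y /\ (~(Z xor Y)))
g3 = ~X
g4 = ~(g2 xor g3) = ~((~(Y /\ (~(Z xor Y)))) xor ~X)
g5 = ~(g4 /\ Y) = ~((~((~(Y /\ (~(Z xor Y)))) xor ~X)) /\ Y)
At X=0, Y=1, Z=0: circuit gives 0, formula gives 1.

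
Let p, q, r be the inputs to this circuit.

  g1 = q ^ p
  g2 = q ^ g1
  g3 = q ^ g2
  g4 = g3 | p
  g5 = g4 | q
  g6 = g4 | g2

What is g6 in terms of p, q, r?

g1 = q ^ p
g2 = q ^ g1 = q ^ (q ^ p)
g3 = q ^ g2 = q ^ (q ^ (q ^ p))
g4 = g3 | p = (q ^ (q ^ (q ^ p))) | p
g6 = g4 | g2 = ((q ^ (q ^ (q ^ p))) | p) | (q ^ (q ^ p))

((q ^ (q ^ (q ^ p))) | p) | (q ^ (q ^ p))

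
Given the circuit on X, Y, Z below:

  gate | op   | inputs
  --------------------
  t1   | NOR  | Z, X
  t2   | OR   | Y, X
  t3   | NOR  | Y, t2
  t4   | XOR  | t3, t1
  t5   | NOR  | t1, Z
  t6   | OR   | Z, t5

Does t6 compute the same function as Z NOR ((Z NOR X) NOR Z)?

t1 = Z NOR X
t5 = t1 NOR Z = (Z NOR X) NOR Z
t6 = Z OR t5 = Z OR ((Z NOR X) NOR Z)
At X=0, Y=0, Z=0: circuit gives 0, formula gives 1.

No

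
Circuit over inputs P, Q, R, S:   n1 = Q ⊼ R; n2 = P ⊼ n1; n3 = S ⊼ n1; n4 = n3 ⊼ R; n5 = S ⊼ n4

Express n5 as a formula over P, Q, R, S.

n1 = Q ⊼ R
n3 = S ⊼ n1 = S ⊼ (Q ⊼ R)
n4 = n3 ⊼ R = (S ⊼ (Q ⊼ R)) ⊼ R
n5 = S ⊼ n4 = S ⊼ ((S ⊼ (Q ⊼ R)) ⊼ R)

S ⊼ ((S ⊼ (Q ⊼ R)) ⊼ R)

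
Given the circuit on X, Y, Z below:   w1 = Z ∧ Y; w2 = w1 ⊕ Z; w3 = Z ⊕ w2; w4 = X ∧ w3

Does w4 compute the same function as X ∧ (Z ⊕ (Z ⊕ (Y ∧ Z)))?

w1 = Z ∧ Y
w2 = w1 ⊕ Z = (Z ∧ Y) ⊕ Z
w3 = Z ⊕ w2 = Z ⊕ ((Z ∧ Y) ⊕ Z)
w4 = X ∧ w3 = X ∧ (Z ⊕ ((Z ∧ Y) ⊕ Z))
At X=0, Y=0, Z=0: circuit gives 0, formula gives 0.
At X=1, Y=1, Z=1: circuit gives 1, formula gives 1.
Agrees on all 8 inputs.

Yes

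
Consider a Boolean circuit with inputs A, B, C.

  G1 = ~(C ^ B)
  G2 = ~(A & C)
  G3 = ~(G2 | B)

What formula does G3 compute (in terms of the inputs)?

G2 = ~(A & C)
G3 = ~(G2 | B) = ~((~(A & C)) | B)

~((~(A & C)) | B)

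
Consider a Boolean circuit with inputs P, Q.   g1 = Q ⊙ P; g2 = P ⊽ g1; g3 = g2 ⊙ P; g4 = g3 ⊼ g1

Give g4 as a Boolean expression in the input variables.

((P ⊽ (Q ⊙ P)) ⊙ P) ⊼ (Q ⊙ P)

g1 = Q ⊙ P
g2 = P ⊽ g1 = P ⊽ (Q ⊙ P)
g3 = g2 ⊙ P = (P ⊽ (Q ⊙ P)) ⊙ P
g4 = g3 ⊼ g1 = ((P ⊽ (Q ⊙ P)) ⊙ P) ⊼ (Q ⊙ P)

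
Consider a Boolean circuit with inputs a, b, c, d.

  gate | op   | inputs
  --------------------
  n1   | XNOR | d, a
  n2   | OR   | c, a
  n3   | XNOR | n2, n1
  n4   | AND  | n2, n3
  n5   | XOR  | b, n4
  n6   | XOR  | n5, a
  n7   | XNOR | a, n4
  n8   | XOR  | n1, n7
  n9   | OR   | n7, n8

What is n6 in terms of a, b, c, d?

(b XOR ((c OR a) AND ((c OR a) XNOR (d XNOR a)))) XOR a

n1 = d XNOR a
n2 = c OR a
n3 = n2 XNOR n1 = (c OR a) XNOR (d XNOR a)
n4 = n2 AND n3 = (c OR a) AND ((c OR a) XNOR (d XNOR a))
n5 = b XOR n4 = b XOR ((c OR a) AND ((c OR a) XNOR (d XNOR a)))
n6 = n5 XOR a = (b XOR ((c OR a) AND ((c OR a) XNOR (d XNOR a)))) XOR a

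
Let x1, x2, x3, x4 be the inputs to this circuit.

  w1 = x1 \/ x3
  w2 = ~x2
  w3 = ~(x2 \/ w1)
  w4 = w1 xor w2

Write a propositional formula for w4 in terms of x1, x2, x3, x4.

w1 = x1 \/ x3
w2 = ~x2
w4 = w1 xor w2 = (x1 \/ x3) xor ~x2

(x1 \/ x3) xor ~x2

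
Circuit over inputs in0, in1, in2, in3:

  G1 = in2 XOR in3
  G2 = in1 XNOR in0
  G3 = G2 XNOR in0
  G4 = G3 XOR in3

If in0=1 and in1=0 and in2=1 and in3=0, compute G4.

G2 = 0 XNOR 1 = 0
G3 = 0 XNOR 1 = 0
G4 = 0 XOR 0 = 0

0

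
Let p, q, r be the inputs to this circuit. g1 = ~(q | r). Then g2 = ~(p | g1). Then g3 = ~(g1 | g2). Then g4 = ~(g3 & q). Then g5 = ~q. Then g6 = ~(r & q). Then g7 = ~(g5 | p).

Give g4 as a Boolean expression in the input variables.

g1 = ~(q | r)
g2 = ~(p | g1) = ~(p | (~(q | r)))
g3 = ~(g1 | g2) = ~((~(q | r)) | (~(p | (~(q | r)))))
g4 = ~(g3 & q) = ~((~((~(q | r)) | (~(p | (~(q | r)))))) & q)

~((~((~(q | r)) | (~(p | (~(q | r)))))) & q)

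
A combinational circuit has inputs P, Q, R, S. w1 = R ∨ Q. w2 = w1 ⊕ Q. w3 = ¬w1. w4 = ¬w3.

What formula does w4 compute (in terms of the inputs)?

w1 = R ∨ Q
w3 = ¬w1 = ¬(R ∨ Q)
w4 = ¬w3 = ¬¬(R ∨ Q)

¬¬(R ∨ Q)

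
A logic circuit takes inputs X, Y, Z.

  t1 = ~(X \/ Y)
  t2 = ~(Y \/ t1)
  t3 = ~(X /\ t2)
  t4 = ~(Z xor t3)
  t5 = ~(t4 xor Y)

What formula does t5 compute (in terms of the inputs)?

t1 = ~(X \/ Y)
t2 = ~(Y \/ t1) = ~(Y \/ (~(X \/ Y)))
t3 = ~(X /\ t2) = ~(X /\ (~(Y \/ (~(X \/ Y)))))
t4 = ~(Z xor t3) = ~(Z xor (~(X /\ (~(Y \/ (~(X \/ Y)))))))
t5 = ~(t4 xor Y) = ~((~(Z xor (~(X /\ (~(Y \/ (~(X \/ Y)))))))) xor Y)

~((~(Z xor (~(X /\ (~(Y \/ (~(X \/ Y)))))))) xor Y)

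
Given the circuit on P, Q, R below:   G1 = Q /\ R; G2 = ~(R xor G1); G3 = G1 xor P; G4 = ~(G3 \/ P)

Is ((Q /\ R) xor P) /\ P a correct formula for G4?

G1 = Q /\ R
G3 = G1 xor P = (Q /\ R) xor P
G4 = ~(G3 \/ P) = ~(((Q /\ R) xor P) \/ P)
At P=0, Q=0, R=0: circuit gives 1, formula gives 0.

No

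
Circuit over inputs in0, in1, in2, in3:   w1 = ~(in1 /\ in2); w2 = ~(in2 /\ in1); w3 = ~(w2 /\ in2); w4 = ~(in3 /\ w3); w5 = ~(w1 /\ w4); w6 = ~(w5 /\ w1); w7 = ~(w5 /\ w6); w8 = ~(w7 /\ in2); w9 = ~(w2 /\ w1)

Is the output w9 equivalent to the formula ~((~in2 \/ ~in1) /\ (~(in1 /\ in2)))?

Yes

w1 = ~(in1 /\ in2)
w2 = ~(in2 /\ in1)
w9 = ~(w2 /\ w1) = ~((~(in2 /\ in1)) /\ (~(in1 /\ in2)))
At in0=0, in1=0, in2=0, in3=0: circuit gives 0, formula gives 0.
At in0=0, in1=1, in2=1, in3=0: circuit gives 1, formula gives 1.
Agrees on all 16 inputs.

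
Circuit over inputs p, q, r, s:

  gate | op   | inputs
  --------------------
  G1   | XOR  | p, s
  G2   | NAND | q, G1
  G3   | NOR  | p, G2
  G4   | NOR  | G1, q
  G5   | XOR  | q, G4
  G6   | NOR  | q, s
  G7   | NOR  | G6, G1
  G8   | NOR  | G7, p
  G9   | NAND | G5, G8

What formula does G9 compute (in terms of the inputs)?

G1 = p XOR s
G4 = G1 NOR q = (p XOR s) NOR q
G5 = q XOR G4 = q XOR ((p XOR s) NOR q)
G6 = q NOR s
G7 = G6 NOR G1 = (q NOR s) NOR (p XOR s)
G8 = G7 NOR p = ((q NOR s) NOR (p XOR s)) NOR p
G9 = G5 NAND G8 = (q XOR ((p XOR s) NOR q)) NAND (((q NOR s) NOR (p XOR s)) NOR p)

(q XOR ((p XOR s) NOR q)) NAND (((q NOR s) NOR (p XOR s)) NOR p)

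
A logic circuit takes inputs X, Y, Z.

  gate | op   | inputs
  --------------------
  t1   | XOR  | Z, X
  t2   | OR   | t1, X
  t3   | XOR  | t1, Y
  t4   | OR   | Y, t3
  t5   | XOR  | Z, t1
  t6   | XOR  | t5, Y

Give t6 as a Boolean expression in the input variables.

(Z XOR (Z XOR X)) XOR Y

t1 = Z XOR X
t5 = Z XOR t1 = Z XOR (Z XOR X)
t6 = t5 XOR Y = (Z XOR (Z XOR X)) XOR Y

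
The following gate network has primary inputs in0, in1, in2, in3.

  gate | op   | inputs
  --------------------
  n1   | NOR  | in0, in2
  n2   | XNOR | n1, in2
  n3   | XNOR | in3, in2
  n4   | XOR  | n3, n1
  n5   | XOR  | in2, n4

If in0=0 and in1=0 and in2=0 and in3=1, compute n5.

n1 = 0 NOR 0 = 1
n3 = 1 XNOR 0 = 0
n4 = 0 XOR 1 = 1
n5 = 0 XOR 1 = 1

1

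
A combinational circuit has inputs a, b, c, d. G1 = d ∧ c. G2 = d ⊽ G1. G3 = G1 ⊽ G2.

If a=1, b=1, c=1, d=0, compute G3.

G1 = 0 ∧ 1 = 0
G2 = 0 ⊽ 0 = 1
G3 = 0 ⊽ 1 = 0

0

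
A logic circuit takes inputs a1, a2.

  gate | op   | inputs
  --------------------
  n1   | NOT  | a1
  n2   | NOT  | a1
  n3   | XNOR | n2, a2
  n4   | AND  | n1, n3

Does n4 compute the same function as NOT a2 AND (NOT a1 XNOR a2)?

No

n1 = NOT a1
n2 = NOT a1
n3 = n2 XNOR a2 = NOT a1 XNOR a2
n4 = n1 AND n3 = NOT a1 AND (NOT a1 XNOR a2)
At a1=0, a2=1: circuit gives 1, formula gives 0.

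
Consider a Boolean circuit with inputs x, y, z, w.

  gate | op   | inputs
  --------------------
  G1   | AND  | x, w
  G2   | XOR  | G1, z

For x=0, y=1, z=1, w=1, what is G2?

G1 = 0 AND 1 = 0
G2 = 0 XOR 1 = 1

1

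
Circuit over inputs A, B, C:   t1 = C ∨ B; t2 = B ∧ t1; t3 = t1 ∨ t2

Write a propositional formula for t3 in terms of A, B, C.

t1 = C ∨ B
t2 = B ∧ t1 = B ∧ (C ∨ B)
t3 = t1 ∨ t2 = (C ∨ B) ∨ (B ∧ (C ∨ B))

(C ∨ B) ∨ (B ∧ (C ∨ B))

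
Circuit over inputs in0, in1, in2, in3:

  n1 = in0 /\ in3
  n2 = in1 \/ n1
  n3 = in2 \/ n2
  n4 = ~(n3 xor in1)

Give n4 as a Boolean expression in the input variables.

~((in2 \/ (in1 \/ (in0 /\ in3))) xor in1)

n1 = in0 /\ in3
n2 = in1 \/ n1 = in1 \/ (in0 /\ in3)
n3 = in2 \/ n2 = in2 \/ (in1 \/ (in0 /\ in3))
n4 = ~(n3 xor in1) = ~((in2 \/ (in1 \/ (in0 /\ in3))) xor in1)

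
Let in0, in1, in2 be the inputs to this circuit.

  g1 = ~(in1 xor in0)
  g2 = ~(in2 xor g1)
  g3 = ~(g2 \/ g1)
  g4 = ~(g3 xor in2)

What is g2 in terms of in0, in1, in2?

~(in2 xor (~(in1 xor in0)))

g1 = ~(in1 xor in0)
g2 = ~(in2 xor g1) = ~(in2 xor (~(in1 xor in0)))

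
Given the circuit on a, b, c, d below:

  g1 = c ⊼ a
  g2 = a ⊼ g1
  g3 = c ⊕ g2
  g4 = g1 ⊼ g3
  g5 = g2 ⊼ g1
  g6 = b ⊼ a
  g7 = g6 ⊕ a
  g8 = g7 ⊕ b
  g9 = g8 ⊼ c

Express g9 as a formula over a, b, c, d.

g6 = b ⊼ a
g7 = g6 ⊕ a = (b ⊼ a) ⊕ a
g8 = g7 ⊕ b = ((b ⊼ a) ⊕ a) ⊕ b
g9 = g8 ⊼ c = (((b ⊼ a) ⊕ a) ⊕ b) ⊼ c

(((b ⊼ a) ⊕ a) ⊕ b) ⊼ c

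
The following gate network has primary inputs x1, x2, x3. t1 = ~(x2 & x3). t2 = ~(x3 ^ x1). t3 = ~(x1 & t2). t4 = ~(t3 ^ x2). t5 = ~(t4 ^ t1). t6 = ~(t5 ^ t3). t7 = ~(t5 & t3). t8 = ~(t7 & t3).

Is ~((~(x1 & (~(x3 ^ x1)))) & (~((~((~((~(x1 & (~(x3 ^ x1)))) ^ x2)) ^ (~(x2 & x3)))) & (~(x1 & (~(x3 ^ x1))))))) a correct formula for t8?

t1 = ~(x2 & x3)
t2 = ~(x3 ^ x1)
t3 = ~(x1 & t2) = ~(x1 & (~(x3 ^ x1)))
t4 = ~(t3 ^ x2) = ~((~(x1 & (~(x3 ^ x1)))) ^ x2)
t5 = ~(t4 ^ t1) = ~((~((~(x1 & (~(x3 ^ x1)))) ^ x2)) ^ (~(x2 & x3)))
t7 = ~(t5 & t3) = ~((~((~((~(x1 & (~(x3 ^ x1)))) ^ x2)) ^ (~(x2 & x3)))) & (~(x1 & (~(x3 ^ x1)))))
t8 = ~(t7 & t3) = ~((~((~((~((~(x1 & (~(x3 ^ x1)))) ^ x2)) ^ (~(x2 & x3)))) & (~(x1 & (~(x3 ^ x1)))))) & (~(x1 & (~(x3 ^ x1)))))
At x1=0, x2=0, x3=0: circuit gives 0, formula gives 0.
At x1=0, x2=1, x3=0: circuit gives 1, formula gives 1.
Agrees on all 8 inputs.

Yes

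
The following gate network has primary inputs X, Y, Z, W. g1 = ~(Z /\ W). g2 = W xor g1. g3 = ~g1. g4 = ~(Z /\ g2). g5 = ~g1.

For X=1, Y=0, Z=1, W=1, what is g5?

g1 = ~(1 /\ 1) = 0
g5 = ~0 = 1

1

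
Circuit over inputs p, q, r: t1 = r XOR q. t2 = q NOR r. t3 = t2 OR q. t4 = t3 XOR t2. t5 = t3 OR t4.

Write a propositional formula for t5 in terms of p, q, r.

t2 = q NOR r
t3 = t2 OR q = (q NOR r) OR q
t4 = t3 XOR t2 = ((q NOR r) OR q) XOR (q NOR r)
t5 = t3 OR t4 = ((q NOR r) OR q) OR (((q NOR r) OR q) XOR (q NOR r))

((q NOR r) OR q) OR (((q NOR r) OR q) XOR (q NOR r))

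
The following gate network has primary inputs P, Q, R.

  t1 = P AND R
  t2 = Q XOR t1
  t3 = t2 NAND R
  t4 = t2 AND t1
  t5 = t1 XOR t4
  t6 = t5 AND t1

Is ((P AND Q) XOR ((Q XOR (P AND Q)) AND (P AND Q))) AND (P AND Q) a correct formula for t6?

t1 = P AND R
t2 = Q XOR t1 = Q XOR (P AND R)
t4 = t2 AND t1 = (Q XOR (P AND R)) AND (P AND R)
t5 = t1 XOR t4 = (P AND R) XOR ((Q XOR (P AND R)) AND (P AND R))
t6 = t5 AND t1 = ((P AND R) XOR ((Q XOR (P AND R)) AND (P AND R))) AND (P AND R)
At P=1, Q=1, R=0: circuit gives 0, formula gives 1.

No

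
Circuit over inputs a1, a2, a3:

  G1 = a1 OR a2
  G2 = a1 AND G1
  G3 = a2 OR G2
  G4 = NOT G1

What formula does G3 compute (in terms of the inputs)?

a2 OR (a1 AND (a1 OR a2))

G1 = a1 OR a2
G2 = a1 AND G1 = a1 AND (a1 OR a2)
G3 = a2 OR G2 = a2 OR (a1 AND (a1 OR a2))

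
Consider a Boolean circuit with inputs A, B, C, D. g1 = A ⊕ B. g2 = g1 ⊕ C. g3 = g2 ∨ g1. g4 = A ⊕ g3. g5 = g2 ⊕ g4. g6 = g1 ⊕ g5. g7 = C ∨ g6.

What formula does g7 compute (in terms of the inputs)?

g1 = A ⊕ B
g2 = g1 ⊕ C = (A ⊕ B) ⊕ C
g3 = g2 ∨ g1 = ((A ⊕ B) ⊕ C) ∨ (A ⊕ B)
g4 = A ⊕ g3 = A ⊕ (((A ⊕ B) ⊕ C) ∨ (A ⊕ B))
g5 = g2 ⊕ g4 = ((A ⊕ B) ⊕ C) ⊕ (A ⊕ (((A ⊕ B) ⊕ C) ∨ (A ⊕ B)))
g6 = g1 ⊕ g5 = (A ⊕ B) ⊕ (((A ⊕ B) ⊕ C) ⊕ (A ⊕ (((A ⊕ B) ⊕ C) ∨ (A ⊕ B))))
g7 = C ∨ g6 = C ∨ ((A ⊕ B) ⊕ (((A ⊕ B) ⊕ C) ⊕ (A ⊕ (((A ⊕ B) ⊕ C) ∨ (A ⊕ B)))))

C ∨ ((A ⊕ B) ⊕ (((A ⊕ B) ⊕ C) ⊕ (A ⊕ (((A ⊕ B) ⊕ C) ∨ (A ⊕ B)))))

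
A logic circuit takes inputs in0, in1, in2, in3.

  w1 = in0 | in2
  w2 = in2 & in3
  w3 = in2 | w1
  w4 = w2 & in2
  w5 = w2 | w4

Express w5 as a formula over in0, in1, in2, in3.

w2 = in2 & in3
w4 = w2 & in2 = (in2 & in3) & in2
w5 = w2 | w4 = (in2 & in3) | ((in2 & in3) & in2)

(in2 & in3) | ((in2 & in3) & in2)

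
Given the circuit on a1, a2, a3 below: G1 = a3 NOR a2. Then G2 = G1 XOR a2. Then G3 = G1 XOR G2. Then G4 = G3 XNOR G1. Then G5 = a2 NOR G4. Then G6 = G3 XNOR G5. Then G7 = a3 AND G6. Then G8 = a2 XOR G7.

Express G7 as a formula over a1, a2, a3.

G1 = a3 NOR a2
G2 = G1 XOR a2 = (a3 NOR a2) XOR a2
G3 = G1 XOR G2 = (a3 NOR a2) XOR ((a3 NOR a2) XOR a2)
G4 = G3 XNOR G1 = ((a3 NOR a2) XOR ((a3 NOR a2) XOR a2)) XNOR (a3 NOR a2)
G5 = a2 NOR G4 = a2 NOR (((a3 NOR a2) XOR ((a3 NOR a2) XOR a2)) XNOR (a3 NOR a2))
G6 = G3 XNOR G5 = ((a3 NOR a2) XOR ((a3 NOR a2) XOR a2)) XNOR (a2 NOR (((a3 NOR a2) XOR ((a3 NOR a2) XOR a2)) XNOR (a3 NOR a2)))
G7 = a3 AND G6 = a3 AND (((a3 NOR a2) XOR ((a3 NOR a2) XOR a2)) XNOR (a2 NOR (((a3 NOR a2) XOR ((a3 NOR a2) XOR a2)) XNOR (a3 NOR a2))))

a3 AND (((a3 NOR a2) XOR ((a3 NOR a2) XOR a2)) XNOR (a2 NOR (((a3 NOR a2) XOR ((a3 NOR a2) XOR a2)) XNOR (a3 NOR a2))))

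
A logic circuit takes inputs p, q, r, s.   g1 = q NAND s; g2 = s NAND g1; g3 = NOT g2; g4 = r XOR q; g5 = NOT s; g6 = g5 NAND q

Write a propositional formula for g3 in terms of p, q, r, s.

g1 = q NAND s
g2 = s NAND g1 = s NAND (q NAND s)
g3 = NOT g2 = NOT (s NAND (q NAND s))

NOT (s NAND (q NAND s))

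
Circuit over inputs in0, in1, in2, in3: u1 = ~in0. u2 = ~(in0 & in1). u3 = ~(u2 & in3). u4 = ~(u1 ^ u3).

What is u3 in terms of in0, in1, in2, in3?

u2 = ~(in0 & in1)
u3 = ~(u2 & in3) = ~((~(in0 & in1)) & in3)

~((~(in0 & in1)) & in3)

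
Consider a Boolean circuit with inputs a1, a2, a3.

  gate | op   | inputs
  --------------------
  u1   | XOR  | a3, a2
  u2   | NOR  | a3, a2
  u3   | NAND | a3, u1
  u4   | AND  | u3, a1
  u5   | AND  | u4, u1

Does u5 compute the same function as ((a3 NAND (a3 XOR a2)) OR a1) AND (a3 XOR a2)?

No

u1 = a3 XOR a2
u3 = a3 NAND u1 = a3 NAND (a3 XOR a2)
u4 = u3 AND a1 = (a3 NAND (a3 XOR a2)) AND a1
u5 = u4 AND u1 = ((a3 NAND (a3 XOR a2)) AND a1) AND (a3 XOR a2)
At a1=0, a2=1, a3=0: circuit gives 0, formula gives 1.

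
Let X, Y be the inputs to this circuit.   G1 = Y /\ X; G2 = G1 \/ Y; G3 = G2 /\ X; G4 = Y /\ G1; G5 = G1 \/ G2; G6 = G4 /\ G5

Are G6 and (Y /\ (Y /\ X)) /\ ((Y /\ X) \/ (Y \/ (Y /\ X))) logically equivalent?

G1 = Y /\ X
G2 = G1 \/ Y = (Y /\ X) \/ Y
G4 = Y /\ G1 = Y /\ (Y /\ X)
G5 = G1 \/ G2 = (Y /\ X) \/ ((Y /\ X) \/ Y)
G6 = G4 /\ G5 = (Y /\ (Y /\ X)) /\ ((Y /\ X) \/ ((Y /\ X) \/ Y))
At X=0, Y=0: circuit gives 0, formula gives 0.
At X=1, Y=1: circuit gives 1, formula gives 1.
Agrees on all 4 inputs.

Yes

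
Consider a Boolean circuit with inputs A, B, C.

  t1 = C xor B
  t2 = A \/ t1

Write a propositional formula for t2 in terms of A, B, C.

t1 = C xor B
t2 = A \/ t1 = A \/ (C xor B)

A \/ (C xor B)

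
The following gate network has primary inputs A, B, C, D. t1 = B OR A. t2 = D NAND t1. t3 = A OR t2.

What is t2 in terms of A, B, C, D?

D NAND (B OR A)

t1 = B OR A
t2 = D NAND t1 = D NAND (B OR A)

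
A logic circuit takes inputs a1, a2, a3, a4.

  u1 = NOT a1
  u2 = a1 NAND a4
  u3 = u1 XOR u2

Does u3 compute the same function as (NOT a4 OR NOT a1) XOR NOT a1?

Yes

u1 = NOT a1
u2 = a1 NAND a4
u3 = u1 XOR u2 = NOT a1 XOR (a1 NAND a4)
At a1=0, a2=0, a3=0, a4=0: circuit gives 0, formula gives 0.
At a1=1, a2=0, a3=0, a4=0: circuit gives 1, formula gives 1.
Agrees on all 16 inputs.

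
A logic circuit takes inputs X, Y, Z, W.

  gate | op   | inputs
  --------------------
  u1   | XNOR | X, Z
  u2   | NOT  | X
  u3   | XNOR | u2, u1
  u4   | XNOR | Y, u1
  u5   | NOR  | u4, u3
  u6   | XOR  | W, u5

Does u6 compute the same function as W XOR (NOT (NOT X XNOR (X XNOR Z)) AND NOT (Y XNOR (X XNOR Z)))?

u1 = X XNOR Z
u2 = NOT X
u3 = u2 XNOR u1 = NOT X XNOR (X XNOR Z)
u4 = Y XNOR u1 = Y XNOR (X XNOR Z)
u5 = u4 NOR u3 = (Y XNOR (X XNOR Z)) NOR (NOT X XNOR (X XNOR Z))
u6 = W XOR u5 = W XOR ((Y XNOR (X XNOR Z)) NOR (NOT X XNOR (X XNOR Z)))
At X=0, Y=0, Z=0, W=0: circuit gives 0, formula gives 0.
At X=0, Y=0, Z=0, W=1: circuit gives 1, formula gives 1.
Agrees on all 16 inputs.

Yes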